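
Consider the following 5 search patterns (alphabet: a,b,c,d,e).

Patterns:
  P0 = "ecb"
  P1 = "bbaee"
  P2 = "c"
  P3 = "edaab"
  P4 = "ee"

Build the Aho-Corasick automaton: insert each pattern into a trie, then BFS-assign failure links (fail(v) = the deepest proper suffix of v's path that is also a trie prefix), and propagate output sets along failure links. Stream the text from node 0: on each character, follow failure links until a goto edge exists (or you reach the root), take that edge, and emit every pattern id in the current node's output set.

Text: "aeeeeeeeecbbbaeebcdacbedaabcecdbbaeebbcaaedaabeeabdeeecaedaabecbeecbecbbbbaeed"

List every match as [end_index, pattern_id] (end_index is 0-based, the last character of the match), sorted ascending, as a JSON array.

Construct AC machine:
Trie (insert patterns):
  0='ε' goto b→4 c→9 e→1
  1='e' goto c→2 d→10 e→14
  2='ec' goto b→3
  3='ecb' goto ·  ←P0
  4='b' goto b→5
  5='bb' goto a→6
  6='bba' goto e→7
  7='bbae' goto e→8
  8='bbaee' goto ·  ←P1
  9='c' goto ·  ←P2
  10='ed' goto a→11
  11='eda' goto a→12
  12='edaa' goto b→13
  13='edaab' goto ·  ←P3
  14='ee' goto ·  ←P4

Failure links (BFS by depth):
  fail(1) 'e': from fail(0)=0 chase 'e': 0 ⇒ 0;  out=∅∪out(0)=∅
  fail(4) 'b': from fail(0)=0 chase 'b': 0 ⇒ 0;  out=∅∪out(0)=∅
  fail(9) 'c': from fail(0)=0 chase 'c': 0 ⇒ 0;  out={2}∪out(0)={2}
  fail(2) 'ec': from fail(1)=0 chase 'c': 0 ⇒ 9;  out=∅∪out(9)={2}
  fail(5) 'bb': from fail(4)=0 chase 'b': 0 ⇒ 4;  out=∅∪out(4)=∅
  fail(10) 'ed': from fail(1)=0 chase 'd': 0 ⇒ 0;  out=∅∪out(0)=∅
  fail(14) 'ee': from fail(1)=0 chase 'e': 0 ⇒ 1;  out={4}∪out(1)={4}
  fail(3) 'ecb': from fail(2)=9 chase 'b': 9→0 ⇒ 4;  out={0}∪out(4)={0}
  fail(6) 'bba': from fail(5)=4 chase 'a': 4→0 ⇒ 0;  out=∅∪out(0)=∅
  fail(11) 'eda': from fail(10)=0 chase 'a': 0 ⇒ 0;  out=∅∪out(0)=∅
  fail(7) 'bbae': from fail(6)=0 chase 'e': 0 ⇒ 1;  out=∅∪out(1)=∅
  fail(12) 'edaa': from fail(11)=0 chase 'a': 0 ⇒ 0;  out=∅∪out(0)=∅
  fail(8) 'bbaee': from fail(7)=1 chase 'e': 1 ⇒ 14;  out={1}∪out(14)={1,4}
  fail(13) 'edaab': from fail(12)=0 chase 'b': 0 ⇒ 4;  out={3}∪out(4)={3}

Run:
pos 0 'a': at 0
pos 1 'e': at 1
pos 2 'e': at 14  emit P4@[1:2]
pos 3 'e': at 14 ·f  emit P4@[2:3]
pos 4 'e': at 14 ·f  emit P4@[3:4]
pos 5 'e': at 14 ·f  emit P4@[4:5]
pos 6 'e': at 14 ·f  emit P4@[5:6]
pos 7 'e': at 14 ·f  emit P4@[6:7]
pos 8 'e': at 14 ·f  emit P4@[7:8]
pos 9 'c': at 2 ·f  emit P2@[9:9]
pos 10 'b': at 3  emit P0@[8:10]
pos 11 'b': at 5 ·f
pos 12 'b': at 5 ·f
pos 13 'a': at 6
pos 14 'e': at 7
pos 15 'e': at 8  emit P1@[11:15],P4@[14:15]
pos 16 'b': at 4 ·f
pos 17 'c': at 9 ·f  emit P2@[17:17]
pos 18 'd': at 0 ·f
pos 19 'a': at 0
pos 20 'c': at 9  emit P2@[20:20]
pos 21 'b': at 4 ·f
pos 22 'e': at 1 ·f
pos 23 'd': at 10
pos 24 'a': at 11
pos 25 'a': at 12
pos 26 'b': at 13  emit P3@[22:26]
pos 27 'c': at 9 ·f  emit P2@[27:27]
pos 28 'e': at 1 ·f
pos 29 'c': at 2  emit P2@[29:29]
pos 30 'd': at 0 ·f
pos 31 'b': at 4
pos 32 'b': at 5
pos 33 'a': at 6
pos 34 'e': at 7
pos 35 'e': at 8  emit P1@[31:35],P4@[34:35]
pos 36 'b': at 4 ·f
pos 37 'b': at 5
pos 38 'c': at 9 ·f  emit P2@[38:38]
pos 39 'a': at 0 ·f
pos 40 'a': at 0
pos 41 'e': at 1
pos 42 'd': at 10
pos 43 'a': at 11
pos 44 'a': at 12
pos 45 'b': at 13  emit P3@[41:45]
pos 46 'e': at 1 ·f
pos 47 'e': at 14  emit P4@[46:47]
pos 48 'a': at 0 ·f
pos 49 'b': at 4
pos 50 'd': at 0 ·f
pos 51 'e': at 1
pos 52 'e': at 14  emit P4@[51:52]
pos 53 'e': at 14 ·f  emit P4@[52:53]
pos 54 'c': at 2 ·f  emit P2@[54:54]
pos 55 'a': at 0 ·f
pos 56 'e': at 1
pos 57 'd': at 10
pos 58 'a': at 11
pos 59 'a': at 12
pos 60 'b': at 13  emit P3@[56:60]
pos 61 'e': at 1 ·f
pos 62 'c': at 2  emit P2@[62:62]
pos 63 'b': at 3  emit P0@[61:63]
pos 64 'e': at 1 ·f
pos 65 'e': at 14  emit P4@[64:65]
pos 66 'c': at 2 ·f  emit P2@[66:66]
pos 67 'b': at 3  emit P0@[65:67]
pos 68 'e': at 1 ·f
pos 69 'c': at 2  emit P2@[69:69]
pos 70 'b': at 3  emit P0@[68:70]
pos 71 'b': at 5 ·f
pos 72 'b': at 5 ·f
pos 73 'b': at 5 ·f
pos 74 'a': at 6
pos 75 'e': at 7
pos 76 'e': at 8  emit P1@[72:76],P4@[75:76]
pos 77 'd': at 10 ·f

Matches: [[2,4],[3,4],[4,4],[5,4],[6,4],[7,4],[8,4],[9,2],[10,0],[15,1],[15,4],[17,2],[20,2],[26,3],[27,2],[29,2],[35,1],[35,4],[38,2],[45,3],[47,4],[52,4],[53,4],[54,2],[60,3],[62,2],[63,0],[65,4],[66,2],[67,0],[69,2],[70,0],[76,1],[76,4]]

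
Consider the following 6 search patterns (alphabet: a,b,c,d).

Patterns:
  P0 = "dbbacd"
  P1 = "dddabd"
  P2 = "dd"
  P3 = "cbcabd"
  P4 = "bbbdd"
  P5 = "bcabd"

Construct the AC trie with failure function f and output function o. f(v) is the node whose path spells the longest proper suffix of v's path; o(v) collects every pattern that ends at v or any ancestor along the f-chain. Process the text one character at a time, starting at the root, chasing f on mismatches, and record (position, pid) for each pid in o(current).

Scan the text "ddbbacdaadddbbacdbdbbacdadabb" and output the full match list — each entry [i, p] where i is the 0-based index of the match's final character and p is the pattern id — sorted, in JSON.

Construct AC machine:
Trie nodes:
  0='ε' goto b→18 c→12 d→1
  1='d' goto b→2 d→7
  2='db' goto b→3
  3='dbb' goto a→4
  4='dbba' goto c→5
  5='dbbac' goto d→6
  6='dbbacd' goto ·  [P0 ends]
  7='dd' goto d→8  [P2 ends]
  8='ddd' goto a→9
  9='ddda' goto b→10
  10='dddab' goto d→11
  11='dddabd' goto ·  [P1 ends]
  12='c' goto b→13
  13='cb' goto c→14
  14='cbc' goto a→15
  15='cbca' goto b→16
  16='cbcab' goto d→17
  17='cbcabd' goto ·  [P3 ends]
  18='b' goto b→19 c→23
  19='bb' goto b→20
  20='bbb' goto d→21
  21='bbbd' goto d→22
  22='bbbdd' goto ·  [P4 ends]
  23='bc' goto a→24
  24='bca' goto b→25
  25='bcab' goto d→26
  26='bcabd' goto ·  [P5 ends]

Failure links (BFS by depth):
  n1('d'): parent n0 fail=0; on 'd' 0 → fail=0;  out ∅∪∅=∅
  n12('c'): parent n0 fail=0; on 'c' 0 → fail=0;  out ∅∪∅=∅
  n18('b'): parent n0 fail=0; on 'b' 0 → fail=0;  out ∅∪∅=∅
  n2('db'): parent n1 fail=0; on 'b' 0 → fail=18;  out ∅∪∅=∅
  n7('dd'): parent n1 fail=0; on 'd' 0 → fail=1;  out {2}∪∅={2}
  n13('cb'): parent n12 fail=0; on 'b' 0 → fail=18;  out ∅∪∅=∅
  n19('bb'): parent n18 fail=0; on 'b' 0 → fail=18;  out ∅∪∅=∅
  n23('bc'): parent n18 fail=0; on 'c' 0 → fail=12;  out ∅∪∅=∅
  n3('dbb'): parent n2 fail=18; on 'b' 18 → fail=19;  out ∅∪∅=∅
  n8('ddd'): parent n7 fail=1; on 'd' 1 → fail=7;  out ∅∪{2}={2}
  n14('cbc'): parent n13 fail=18; on 'c' 18 → fail=23;  out ∅∪∅=∅
  n20('bbb'): parent n19 fail=18; on 'b' 18 → fail=19;  out ∅∪∅=∅
  n24('bca'): parent n23 fail=12; on 'a' 12→0 → fail=0;  out ∅∪∅=∅
  n4('dbba'): parent n3 fail=19; on 'a' 19→18→0 → fail=0;  out ∅∪∅=∅
  n9('ddda'): parent n8 fail=7; on 'a' 7→1→0 → fail=0;  out ∅∪∅=∅
  n15('cbca'): parent n14 fail=23; on 'a' 23 → fail=24;  out ∅∪∅=∅
  n21('bbbd'): parent n20 fail=19; on 'd' 19→18→0 → fail=1;  out ∅∪∅=∅
  n25('bcab'): parent n24 fail=0; on 'b' 0 → fail=18;  out ∅∪∅=∅
  n5('dbbac'): parent n4 fail=0; on 'c' 0 → fail=12;  out ∅∪∅=∅
  n10('dddab'): parent n9 fail=0; on 'b' 0 → fail=18;  out ∅∪∅=∅
  n16('cbcab'): parent n15 fail=24; on 'b' 24 → fail=25;  out ∅∪∅=∅
  n22('bbbdd'): parent n21 fail=1; on 'd' 1 → fail=7;  out {4}∪{2}={2,4}
  n26('bcabd'): parent n25 fail=18; on 'd' 18→0 → fail=1;  out {5}∪∅={5}
  n6('dbbacd'): parent n5 fail=12; on 'd' 12→0 → fail=1;  out {0}∪∅={0}
  n11('dddabd'): parent n10 fail=18; on 'd' 18→0 → fail=1;  out {1}∪∅={1}
  n17('cbcabd'): parent n16 fail=25; on 'd' 25 → fail=26;  out {3}∪{5}={3,5}

Text stream:
[0] read 'd'  n0⇒n1
[1] read 'd'  n1⇒n7  → match P2@[0:1]
[2] read 'b'  n7⇒n2 ·f
[3] read 'b'  n2⇒n3
[4] read 'a'  n3⇒n4
[5] read 'c'  n4⇒n5
[6] read 'd'  n5⇒n6  → match P0@[1:6]
[7] read 'a'  n6⇒n0 ·f
[8] read 'a'  n0⇒n0
[9] read 'd'  n0⇒n1
[10] read 'd'  n1⇒n7  → match P2@[9:10]
[11] read 'd'  n7⇒n8  → match P2@[10:11]
[12] read 'b'  n8⇒n2 ·f
[13] read 'b'  n2⇒n3
[14] read 'a'  n3⇒n4
[15] read 'c'  n4⇒n5
[16] read 'd'  n5⇒n6  → match P0@[11:16]
[17] read 'b'  n6⇒n2 ·f
[18] read 'd'  n2⇒n1 ·f
[19] read 'b'  n1⇒n2
[20] read 'b'  n2⇒n3
[21] read 'a'  n3⇒n4
[22] read 'c'  n4⇒n5
[23] read 'd'  n5⇒n6  → match P0@[18:23]
[24] read 'a'  n6⇒n0 ·f
[25] read 'd'  n0⇒n1
[26] read 'a'  n1⇒n0 ·f
[27] read 'b'  n0⇒n18
[28] read 'b'  n18⇒n19

Result: [[1,2],[6,0],[10,2],[11,2],[16,0],[23,0]]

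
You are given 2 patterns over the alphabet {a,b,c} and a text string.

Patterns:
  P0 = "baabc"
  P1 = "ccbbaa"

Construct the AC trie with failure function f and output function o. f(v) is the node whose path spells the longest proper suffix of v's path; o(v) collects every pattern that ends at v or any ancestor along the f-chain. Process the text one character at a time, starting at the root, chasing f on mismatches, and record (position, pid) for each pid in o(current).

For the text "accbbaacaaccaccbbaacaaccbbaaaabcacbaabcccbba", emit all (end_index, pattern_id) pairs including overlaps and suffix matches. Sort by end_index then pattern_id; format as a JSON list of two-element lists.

Build:
Trie (insert patterns):
  n0 'ε': b→1 c→6
  n1 'b': a→2
  n2 'ba': a→3
  n3 'baa': b→4
  n4 'baab': c→5
  n5 'baabc': ·  [P0 ends]
  n6 'c': c→7
  n7 'cc': b→8
  n8 'ccb': b→9
  n9 'ccbb': a→10
  n10 'ccbba': a→11
  n11 'ccbbaa': ·  [P1 ends]

BFS fail/out derivation:
  n1('b'): parent n0 fail=0; on 'b' 0 → fail=0;  out ∅∪∅=∅
  n6('c'): parent n0 fail=0; on 'c' 0 → fail=0;  out ∅∪∅=∅
  n2('ba'): parent n1 fail=0; on 'a' 0 → fail=0;  out ∅∪∅=∅
  n7('cc'): parent n6 fail=0; on 'c' 0 → fail=6;  out ∅∪∅=∅
  n3('baa'): parent n2 fail=0; on 'a' 0 → fail=0;  out ∅∪∅=∅
  n8('ccb'): parent n7 fail=6; on 'b' 6→0 → fail=1;  out ∅∪∅=∅
  n4('baab'): parent n3 fail=0; on 'b' 0 → fail=1;  out ∅∪∅=∅
  n9('ccbb'): parent n8 fail=1; on 'b' 1→0 → fail=1;  out ∅∪∅=∅
  n5('baabc'): parent n4 fail=1; on 'c' 1→0 → fail=6;  out {0}∪∅={0}
  n10('ccbba'): parent n9 fail=1; on 'a' 1 → fail=2;  out ∅∪∅=∅
  n11('ccbbaa'): parent n10 fail=2; on 'a' 2 → fail=3;  out {1}∪∅={1}

Scan:
[0] read 'a'  n0⇒n0
[1] read 'c'  n0⇒n6
[2] read 'c'  n6⇒n7
[3] read 'b'  n7⇒n8
[4] read 'b'  n8⇒n9
[5] read 'a'  n9⇒n10
[6] read 'a'  n10⇒n11  ** P1@[1:6]
[7] read 'c'  n11⇒n6 (via fail)
[8] read 'a'  n6⇒n0 (via fail)
[9] read 'a'  n0⇒n0
[10] read 'c'  n0⇒n6
[11] read 'c'  n6⇒n7
[12] read 'a'  n7⇒n0 (via fail)
[13] read 'c'  n0⇒n6
[14] read 'c'  n6⇒n7
[15] read 'b'  n7⇒n8
[16] read 'b'  n8⇒n9
[17] read 'a'  n9⇒n10
[18] read 'a'  n10⇒n11  ** P1@[13:18]
[19] read 'c'  n11⇒n6 (via fail)
[20] read 'a'  n6⇒n0 (via fail)
[21] read 'a'  n0⇒n0
[22] read 'c'  n0⇒n6
[23] read 'c'  n6⇒n7
[24] read 'b'  n7⇒n8
[25] read 'b'  n8⇒n9
[26] read 'a'  n9⇒n10
[27] read 'a'  n10⇒n11  ** P1@[22:27]
[28] read 'a'  n11⇒n0 (via fail)
[29] read 'a'  n0⇒n0
[30] read 'b'  n0⇒n1
[31] read 'c'  n1⇒n6 (via fail)
[32] read 'a'  n6⇒n0 (via fail)
[33] read 'c'  n0⇒n6
[34] read 'b'  n6⇒n1 (via fail)
[35] read 'a'  n1⇒n2
[36] read 'a'  n2⇒n3
[37] read 'b'  n3⇒n4
[38] read 'c'  n4⇒n5  ** P0@[34:38]
[39] read 'c'  n5⇒n7 (via fail)
[40] read 'c'  n7⇒n7 (via fail)
[41] read 'b'  n7⇒n8
[42] read 'b'  n8⇒n9
[43] read 'a'  n9⇒n10

Matches: [[6,1],[18,1],[27,1],[38,0]]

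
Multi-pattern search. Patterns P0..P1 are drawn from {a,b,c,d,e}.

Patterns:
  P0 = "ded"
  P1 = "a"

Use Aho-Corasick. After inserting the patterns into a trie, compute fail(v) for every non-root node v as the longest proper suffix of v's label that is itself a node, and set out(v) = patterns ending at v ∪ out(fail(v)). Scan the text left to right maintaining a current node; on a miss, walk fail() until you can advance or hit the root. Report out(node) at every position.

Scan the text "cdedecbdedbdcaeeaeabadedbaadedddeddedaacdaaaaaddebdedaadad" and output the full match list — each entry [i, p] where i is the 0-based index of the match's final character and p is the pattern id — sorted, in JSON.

Construct AC machine:
Trie (insert patterns):
  n0 'ε': a→4 d→1
  n1 'd': e→2
  n2 'de': d→3
  n3 'ded': ·  [P0 ends]
  n4 'a': ·  [P1 ends]

Failure links (BFS by depth):
  fail(1) 'd': from fail(0)=0 chase 'd': 0 ⇒ 0;  out=∅∪out(0)=∅
  fail(4) 'a': from fail(0)=0 chase 'a': 0 ⇒ 0;  out={1}∪out(0)={1}
  fail(2) 'de': from fail(1)=0 chase 'e': 0 ⇒ 0;  out=∅∪out(0)=∅
  fail(3) 'ded': from fail(2)=0 chase 'd': 0 ⇒ 1;  out={0}∪out(1)={0}

Scan:
[0] read 'c'  n0⇒n0
[1] read 'd'  n0⇒n1
[2] read 'e'  n1⇒n2
[3] read 'd'  n2⇒n3  ** P0@[1:3]
[4] read 'e'  n3⇒n2 (fail-walked)
[5] read 'c'  n2⇒n0 (fail-walked)
[6] read 'b'  n0⇒n0
[7] read 'd'  n0⇒n1
[8] read 'e'  n1⇒n2
[9] read 'd'  n2⇒n3  ** P0@[7:9]
[10] read 'b'  n3⇒n0 (fail-walked)
[11] read 'd'  n0⇒n1
[12] read 'c'  n1⇒n0 (fail-walked)
[13] read 'a'  n0⇒n4  ** P1@[13:13]
[14] read 'e'  n4⇒n0 (fail-walked)
[15] read 'e'  n0⇒n0
[16] read 'a'  n0⇒n4  ** P1@[16:16]
[17] read 'e'  n4⇒n0 (fail-walked)
[18] read 'a'  n0⇒n4  ** P1@[18:18]
[19] read 'b'  n4⇒n0 (fail-walked)
[20] read 'a'  n0⇒n4  ** P1@[20:20]
[21] read 'd'  n4⇒n1 (fail-walked)
[22] read 'e'  n1⇒n2
[23] read 'd'  n2⇒n3  ** P0@[21:23]
[24] read 'b'  n3⇒n0 (fail-walked)
[25] read 'a'  n0⇒n4  ** P1@[25:25]
[26] read 'a'  n4⇒n4 (fail-walked)  ** P1@[26:26]
[27] read 'd'  n4⇒n1 (fail-walked)
[28] read 'e'  n1⇒n2
[29] read 'd'  n2⇒n3  ** P0@[27:29]
[30] read 'd'  n3⇒n1 (fail-walked)
[31] read 'd'  n1⇒n1 (fail-walked)
[32] read 'e'  n1⇒n2
[33] read 'd'  n2⇒n3  ** P0@[31:33]
[34] read 'd'  n3⇒n1 (fail-walked)
[35] read 'e'  n1⇒n2
[36] read 'd'  n2⇒n3  ** P0@[34:36]
[37] read 'a'  n3⇒n4 (fail-walked)  ** P1@[37:37]
[38] read 'a'  n4⇒n4 (fail-walked)  ** P1@[38:38]
[39] read 'c'  n4⇒n0 (fail-walked)
[40] read 'd'  n0⇒n1
[41] read 'a'  n1⇒n4 (fail-walked)  ** P1@[41:41]
[42] read 'a'  n4⇒n4 (fail-walked)  ** P1@[42:42]
[43] read 'a'  n4⇒n4 (fail-walked)  ** P1@[43:43]
[44] read 'a'  n4⇒n4 (fail-walked)  ** P1@[44:44]
[45] read 'a'  n4⇒n4 (fail-walked)  ** P1@[45:45]
[46] read 'd'  n4⇒n1 (fail-walked)
[47] read 'd'  n1⇒n1 (fail-walked)
[48] read 'e'  n1⇒n2
[49] read 'b'  n2⇒n0 (fail-walked)
[50] read 'd'  n0⇒n1
[51] read 'e'  n1⇒n2
[52] read 'd'  n2⇒n3  ** P0@[50:52]
[53] read 'a'  n3⇒n4 (fail-walked)  ** P1@[53:53]
[54] read 'a'  n4⇒n4 (fail-walked)  ** P1@[54:54]
[55] read 'd'  n4⇒n1 (fail-walked)
[56] read 'a'  n1⇒n4 (fail-walked)  ** P1@[56:56]
[57] read 'd'  n4⇒n1 (fail-walked)

Result: [[3,0],[9,0],[13,1],[16,1],[18,1],[20,1],[23,0],[25,1],[26,1],[29,0],[33,0],[36,0],[37,1],[38,1],[41,1],[42,1],[43,1],[44,1],[45,1],[52,0],[53,1],[54,1],[56,1]]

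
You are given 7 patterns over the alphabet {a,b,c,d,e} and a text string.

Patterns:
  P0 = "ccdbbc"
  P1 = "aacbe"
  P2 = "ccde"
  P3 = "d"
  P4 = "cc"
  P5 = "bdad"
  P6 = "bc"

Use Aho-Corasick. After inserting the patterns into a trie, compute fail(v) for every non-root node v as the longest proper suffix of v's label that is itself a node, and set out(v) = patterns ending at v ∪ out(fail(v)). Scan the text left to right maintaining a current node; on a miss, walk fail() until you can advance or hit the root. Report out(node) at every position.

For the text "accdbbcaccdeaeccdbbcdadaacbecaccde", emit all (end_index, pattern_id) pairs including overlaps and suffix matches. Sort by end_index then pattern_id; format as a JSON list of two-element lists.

Construct AC machine:
Trie nodes:
  0='ε' goto a→7 b→14 c→1 d→13
  1='c' goto c→2
  2='cc' goto d→3  [P4 ends]
  3='ccd' goto b→4 e→12
  4='ccdb' goto b→5
  5='ccdbb' goto c→6
  6='ccdbbc' goto ·  [P0 ends]
  7='a' goto a→8
  8='aa' goto c→9
  9='aac' goto b→10
  10='aacb' goto e→11
  11='aacbe' goto ·  [P1 ends]
  12='ccde' goto ·  [P2 ends]
  13='d' goto ·  [P3 ends]
  14='b' goto c→18 d→15
  15='bd' goto a→16
  16='bda' goto d→17
  17='bdad' goto ·  [P5 ends]
  18='bc' goto ·  [P6 ends]

BFS fail/out derivation:
  fail(1) 'c': from fail(0)=0 chase 'c': 0 ⇒ 0;  out=∅∪out(0)=∅
  fail(7) 'a': from fail(0)=0 chase 'a': 0 ⇒ 0;  out=∅∪out(0)=∅
  fail(13) 'd': from fail(0)=0 chase 'd': 0 ⇒ 0;  out={3}∪out(0)={3}
  fail(14) 'b': from fail(0)=0 chase 'b': 0 ⇒ 0;  out=∅∪out(0)=∅
  fail(2) 'cc': from fail(1)=0 chase 'c': 0 ⇒ 1;  out={4}∪out(1)={4}
  fail(8) 'aa': from fail(7)=0 chase 'a': 0 ⇒ 7;  out=∅∪out(7)=∅
  fail(15) 'bd': from fail(14)=0 chase 'd': 0 ⇒ 13;  out=∅∪out(13)={3}
  fail(18) 'bc': from fail(14)=0 chase 'c': 0 ⇒ 1;  out={6}∪out(1)={6}
  fail(3) 'ccd': from fail(2)=1 chase 'd': 1→0 ⇒ 13;  out=∅∪out(13)={3}
  fail(9) 'aac': from fail(8)=7 chase 'c': 7→0 ⇒ 1;  out=∅∪out(1)=∅
  fail(16) 'bda': from fail(15)=13 chase 'a': 13→0 ⇒ 7;  out=∅∪out(7)=∅
  fail(4) 'ccdb': from fail(3)=13 chase 'b': 13→0 ⇒ 14;  out=∅∪out(14)=∅
  fail(10) 'aacb': from fail(9)=1 chase 'b': 1→0 ⇒ 14;  out=∅∪out(14)=∅
  fail(12) 'ccde': from fail(3)=13 chase 'e': 13→0 ⇒ 0;  out={2}∪out(0)={2}
  fail(17) 'bdad': from fail(16)=7 chase 'd': 7→0 ⇒ 13;  out={5}∪out(13)={3,5}
  fail(5) 'ccdbb': from fail(4)=14 chase 'b': 14→0 ⇒ 14;  out=∅∪out(14)=∅
  fail(11) 'aacbe': from fail(10)=14 chase 'e': 14→0 ⇒ 0;  out={1}∪out(0)={1}
  fail(6) 'ccdbbc': from fail(5)=14 chase 'c': 14 ⇒ 18;  out={0}∪out(18)={0,6}

Run:
pos 0 'a': at 7
pos 1 'c': at 1 (fail-walked)
pos 2 'c': at 2  emit P4@[1:2]
pos 3 'd': at 3  emit P3@[3:3]
pos 4 'b': at 4
pos 5 'b': at 5
pos 6 'c': at 6  emit P0@[1:6],P6@[5:6]
pos 7 'a': at 7 (fail-walked)
pos 8 'c': at 1 (fail-walked)
pos 9 'c': at 2  emit P4@[8:9]
pos 10 'd': at 3  emit P3@[10:10]
pos 11 'e': at 12  emit P2@[8:11]
pos 12 'a': at 7 (fail-walked)
pos 13 'e': at 0 (fail-walked)
pos 14 'c': at 1
pos 15 'c': at 2  emit P4@[14:15]
pos 16 'd': at 3  emit P3@[16:16]
pos 17 'b': at 4
pos 18 'b': at 5
pos 19 'c': at 6  emit P0@[14:19],P6@[18:19]
pos 20 'd': at 13 (fail-walked)  emit P3@[20:20]
pos 21 'a': at 7 (fail-walked)
pos 22 'd': at 13 (fail-walked)  emit P3@[22:22]
pos 23 'a': at 7 (fail-walked)
pos 24 'a': at 8
pos 25 'c': at 9
pos 26 'b': at 10
pos 27 'e': at 11  emit P1@[23:27]
pos 28 'c': at 1 (fail-walked)
pos 29 'a': at 7 (fail-walked)
pos 30 'c': at 1 (fail-walked)
pos 31 'c': at 2  emit P4@[30:31]
pos 32 'd': at 3  emit P3@[32:32]
pos 33 'e': at 12  emit P2@[30:33]

All matches (sorted): [[2,4],[3,3],[6,0],[6,6],[9,4],[10,3],[11,2],[15,4],[16,3],[19,0],[19,6],[20,3],[22,3],[27,1],[31,4],[32,3],[33,2]]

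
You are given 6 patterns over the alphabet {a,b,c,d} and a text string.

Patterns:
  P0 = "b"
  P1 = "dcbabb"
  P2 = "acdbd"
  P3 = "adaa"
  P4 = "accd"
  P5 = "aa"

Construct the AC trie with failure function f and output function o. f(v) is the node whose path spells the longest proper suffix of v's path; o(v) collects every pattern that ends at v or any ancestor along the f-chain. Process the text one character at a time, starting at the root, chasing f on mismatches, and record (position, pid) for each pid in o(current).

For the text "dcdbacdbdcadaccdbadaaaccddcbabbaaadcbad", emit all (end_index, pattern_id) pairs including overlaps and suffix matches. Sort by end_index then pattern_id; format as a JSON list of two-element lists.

Build:
Trie (insert patterns):
  n0 'ε': a→8 b→1 d→2
  n1 'b': ·  ←P0
  n2 'd': c→3
  n3 'dc': b→4
  n4 'dcb': a→5
  n5 'dcba': b→6
  n6 'dcbab': b→7
  n7 'dcbabb': ·  ←P1
  n8 'a': a→18 c→9 d→13
  n9 'ac': c→16 d→10
  n10 'acd': b→11
  n11 'acdb': d→12
  n12 'acdbd': ·  ←P2
  n13 'ad': a→14
  n14 'ada': a→15
  n15 'adaa': ·  ←P3
  n16 'acc': d→17
  n17 'accd': ·  ←P4
  n18 'aa': ·  ←P5

Failure links (BFS by depth):
  n1('b'): parent n0 fail=0; on 'b' 0 → fail=0;  out {0}∪∅={0}
  n2('d'): parent n0 fail=0; on 'd' 0 → fail=0;  out ∅∪∅=∅
  n8('a'): parent n0 fail=0; on 'a' 0 → fail=0;  out ∅∪∅=∅
  n3('dc'): parent n2 fail=0; on 'c' 0 → fail=0;  out ∅∪∅=∅
  n9('ac'): parent n8 fail=0; on 'c' 0 → fail=0;  out ∅∪∅=∅
  n13('ad'): parent n8 fail=0; on 'd' 0 → fail=2;  out ∅∪∅=∅
  n18('aa'): parent n8 fail=0; on 'a' 0 → fail=8;  out {5}∪∅={5}
  n4('dcb'): parent n3 fail=0; on 'b' 0 → fail=1;  out ∅∪{0}={0}
  n10('acd'): parent n9 fail=0; on 'd' 0 → fail=2;  out ∅∪∅=∅
  n14('ada'): parent n13 fail=2; on 'a' 2→0 → fail=8;  out ∅∪∅=∅
  n16('acc'): parent n9 fail=0; on 'c' 0 → fail=0;  out ∅∪∅=∅
  n5('dcba'): parent n4 fail=1; on 'a' 1→0 → fail=8;  out ∅∪∅=∅
  n11('acdb'): parent n10 fail=2; on 'b' 2→0 → fail=1;  out ∅∪{0}={0}
  n15('adaa'): parent n14 fail=8; on 'a' 8 → fail=18;  out {3}∪{5}={3,5}
  n17('accd'): parent n16 fail=0; on 'd' 0 → fail=2;  out {4}∪∅={4}
  n6('dcbab'): parent n5 fail=8; on 'b' 8→0 → fail=1;  out ∅∪{0}={0}
  n12('acdbd'): parent n11 fail=1; on 'd' 1→0 → fail=2;  out {2}∪∅={2}
  n7('dcbabb'): parent n6 fail=1; on 'b' 1→0 → fail=1;  out {1}∪{0}={0,1}

Run:
i=0 'd': node 0→2
i=1 'c': node 2→3
i=2 'd': node 3→2 (fail-walked)
i=3 'b': node 2→1 (fail-walked)  → match P0@[3:3]
i=4 'a': node 1→8 (fail-walked)
i=5 'c': node 8→9
i=6 'd': node 9→10
i=7 'b': node 10→11  → match P0@[7:7]
i=8 'd': node 11→12  → match P2@[4:8]
i=9 'c': node 12→3 (fail-walked)
i=10 'a': node 3→8 (fail-walked)
i=11 'd': node 8→13
i=12 'a': node 13→14
i=13 'c': node 14→9 (fail-walked)
i=14 'c': node 9→16
i=15 'd': node 16→17  → match P4@[12:15]
i=16 'b': node 17→1 (fail-walked)  → match P0@[16:16]
i=17 'a': node 1→8 (fail-walked)
i=18 'd': node 8→13
i=19 'a': node 13→14
i=20 'a': node 14→15  → match P3@[17:20],P5@[19:20]
i=21 'a': node 15→18 (fail-walked)  → match P5@[20:21]
i=22 'c': node 18→9 (fail-walked)
i=23 'c': node 9→16
i=24 'd': node 16→17  → match P4@[21:24]
i=25 'd': node 17→2 (fail-walked)
i=26 'c': node 2→3
i=27 'b': node 3→4  → match P0@[27:27]
i=28 'a': node 4→5
i=29 'b': node 5→6  → match P0@[29:29]
i=30 'b': node 6→7  → match P0@[30:30],P1@[25:30]
i=31 'a': node 7→8 (fail-walked)
i=32 'a': node 8→18  → match P5@[31:32]
i=33 'a': node 18→18 (fail-walked)  → match P5@[32:33]
i=34 'd': node 18→13 (fail-walked)
i=35 'c': node 13→3 (fail-walked)
i=36 'b': node 3→4  → match P0@[36:36]
i=37 'a': node 4→5
i=38 'd': node 5→13 (fail-walked)

All matches (sorted): [[3,0],[7,0],[8,2],[15,4],[16,0],[20,3],[20,5],[21,5],[24,4],[27,0],[29,0],[30,0],[30,1],[32,5],[33,5],[36,0]]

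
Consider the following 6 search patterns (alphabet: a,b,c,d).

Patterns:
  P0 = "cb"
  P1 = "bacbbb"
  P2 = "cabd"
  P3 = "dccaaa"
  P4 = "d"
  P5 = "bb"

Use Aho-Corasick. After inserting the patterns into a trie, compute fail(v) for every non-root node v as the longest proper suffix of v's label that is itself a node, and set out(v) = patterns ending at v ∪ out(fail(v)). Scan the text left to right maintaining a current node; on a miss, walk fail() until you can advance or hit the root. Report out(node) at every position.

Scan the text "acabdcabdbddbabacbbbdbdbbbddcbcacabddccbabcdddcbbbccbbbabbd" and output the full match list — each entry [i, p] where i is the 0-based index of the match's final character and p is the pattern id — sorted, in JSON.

Construct AC machine:
Trie (insert patterns):
  0='ε' goto b→3 c→1 d→12
  1='c' goto a→9 b→2
  2='cb' goto ·  [P0 ends]
  3='b' goto a→4 b→18
  4='ba' goto c→5
  5='bac' goto b→6
  6='bacb' goto b→7
  7='bacbb' goto b→8
  8='bacbbb' goto ·  [P1 ends]
  9='ca' goto b→10
  10='cab' goto d→11
  11='cabd' goto ·  [P2 ends]
  12='d' goto c→13  [P4 ends]
  13='dc' goto c→14
  14='dcc' goto a→15
  15='dcca' goto a→16
  16='dccaa' goto a→17
  17='dccaaa' goto ·  [P3 ends]
  18='bb' goto ·  [P5 ends]

Failure links (BFS by depth):
  n1('c'): parent n0 fail=0; on 'c' 0 → fail=0;  out ∅∪∅=∅
  n3('b'): parent n0 fail=0; on 'b' 0 → fail=0;  out ∅∪∅=∅
  n12('d'): parent n0 fail=0; on 'd' 0 → fail=0;  out {4}∪∅={4}
  n2('cb'): parent n1 fail=0; on 'b' 0 → fail=3;  out {0}∪∅={0}
  n4('ba'): parent n3 fail=0; on 'a' 0 → fail=0;  out ∅∪∅=∅
  n9('ca'): parent n1 fail=0; on 'a' 0 → fail=0;  out ∅∪∅=∅
  n13('dc'): parent n12 fail=0; on 'c' 0 → fail=1;  out ∅∪∅=∅
  n18('bb'): parent n3 fail=0; on 'b' 0 → fail=3;  out {5}∪∅={5}
  n5('bac'): parent n4 fail=0; on 'c' 0 → fail=1;  out ∅∪∅=∅
  n10('cab'): parent n9 fail=0; on 'b' 0 → fail=3;  out ∅∪∅=∅
  n14('dcc'): parent n13 fail=1; on 'c' 1→0 → fail=1;  out ∅∪∅=∅
  n6('bacb'): parent n5 fail=1; on 'b' 1 → fail=2;  out ∅∪{0}={0}
  n11('cabd'): parent n10 fail=3; on 'd' 3→0 → fail=12;  out {2}∪{4}={2,4}
  n15('dcca'): parent n14 fail=1; on 'a' 1 → fail=9;  out ∅∪∅=∅
  n7('bacbb'): parent n6 fail=2; on 'b' 2→3 → fail=18;  out ∅∪{5}={5}
  n16('dccaa'): parent n15 fail=9; on 'a' 9→0 → fail=0;  out ∅∪∅=∅
  n8('bacbbb'): parent n7 fail=18; on 'b' 18→3 → fail=18;  out {1}∪{5}={1,5}
  n17('dccaaa'): parent n16 fail=0; on 'a' 0 → fail=0;  out {3}∪∅={3}

Text stream:
i=0 'a': node 0→0
i=1 'c': node 0→1
i=2 'a': node 1→9
i=3 'b': node 9→10
i=4 'd': node 10→11  → match P2@[1:4],P4@[4:4]
i=5 'c': node 11→13 ·f
i=6 'a': node 13→9 ·f
i=7 'b': node 9→10
i=8 'd': node 10→11  → match P2@[5:8],P4@[8:8]
i=9 'b': node 11→3 ·f
i=10 'd': node 3→12 ·f  → match P4@[10:10]
i=11 'd': node 12→12 ·f  → match P4@[11:11]
i=12 'b': node 12→3 ·f
i=13 'a': node 3→4
i=14 'b': node 4→3 ·f
i=15 'a': node 3→4
i=16 'c': node 4→5
i=17 'b': node 5→6  → match P0@[16:17]
i=18 'b': node 6→7  → match P5@[17:18]
i=19 'b': node 7→8  → match P1@[14:19],P5@[18:19]
i=20 'd': node 8→12 ·f  → match P4@[20:20]
i=21 'b': node 12→3 ·f
i=22 'd': node 3→12 ·f  → match P4@[22:22]
i=23 'b': node 12→3 ·f
i=24 'b': node 3→18  → match P5@[23:24]
i=25 'b': node 18→18 ·f  → match P5@[24:25]
i=26 'd': node 18→12 ·f  → match P4@[26:26]
i=27 'd': node 12→12 ·f  → match P4@[27:27]
i=28 'c': node 12→13
i=29 'b': node 13→2 ·f  → match P0@[28:29]
i=30 'c': node 2→1 ·f
i=31 'a': node 1→9
i=32 'c': node 9→1 ·f
i=33 'a': node 1→9
i=34 'b': node 9→10
i=35 'd': node 10→11  → match P2@[32:35],P4@[35:35]
i=36 'd': node 11→12 ·f  → match P4@[36:36]
i=37 'c': node 12→13
i=38 'c': node 13→14
i=39 'b': node 14→2 ·f  → match P0@[38:39]
i=40 'a': node 2→4 ·f
i=41 'b': node 4→3 ·f
i=42 'c': node 3→1 ·f
i=43 'd': node 1→12 ·f  → match P4@[43:43]
i=44 'd': node 12→12 ·f  → match P4@[44:44]
i=45 'd': node 12→12 ·f  → match P4@[45:45]
i=46 'c': node 12→13
i=47 'b': node 13→2 ·f  → match P0@[46:47]
i=48 'b': node 2→18 ·f  → match P5@[47:48]
i=49 'b': node 18→18 ·f  → match P5@[48:49]
i=50 'c': node 18→1 ·f
i=51 'c': node 1→1 ·f
i=52 'b': node 1→2  → match P0@[51:52]
i=53 'b': node 2→18 ·f  → match P5@[52:53]
i=54 'b': node 18→18 ·f  → match P5@[53:54]
i=55 'a': node 18→4 ·f
i=56 'b': node 4→3 ·f
i=57 'b': node 3→18  → match P5@[56:57]
i=58 'd': node 18→12 ·f  → match P4@[58:58]

Matches: [[4,2],[4,4],[8,2],[8,4],[10,4],[11,4],[17,0],[18,5],[19,1],[19,5],[20,4],[22,4],[24,5],[25,5],[26,4],[27,4],[29,0],[35,2],[35,4],[36,4],[39,0],[43,4],[44,4],[45,4],[47,0],[48,5],[49,5],[52,0],[53,5],[54,5],[57,5],[58,4]]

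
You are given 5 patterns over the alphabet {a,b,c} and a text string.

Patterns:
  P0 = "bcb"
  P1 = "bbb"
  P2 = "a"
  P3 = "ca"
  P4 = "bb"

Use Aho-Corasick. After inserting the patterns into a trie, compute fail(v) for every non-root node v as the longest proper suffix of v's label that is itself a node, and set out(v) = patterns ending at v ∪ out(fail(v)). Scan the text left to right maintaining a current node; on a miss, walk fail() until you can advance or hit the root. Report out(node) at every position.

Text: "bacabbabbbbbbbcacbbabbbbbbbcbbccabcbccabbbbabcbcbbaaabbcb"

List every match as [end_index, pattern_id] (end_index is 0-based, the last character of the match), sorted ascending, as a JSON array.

Construct AC machine:
Trie (insert patterns):
  n0 'ε': a→6 b→1 c→7
  n1 'b': b→4 c→2
  n2 'bc': b→3
  n3 'bcb': ·  [P0 ends]
  n4 'bb': b→5  [P4 ends]
  n5 'bbb': ·  [P1 ends]
  n6 'a': ·  [P2 ends]
  n7 'c': a→8
  n8 'ca': ·  [P3 ends]

Failure links (BFS by depth):
  fail(1) 'b': from fail(0)=0 chase 'b': 0 ⇒ 0;  out=∅∪out(0)=∅
  fail(6) 'a': from fail(0)=0 chase 'a': 0 ⇒ 0;  out={2}∪out(0)={2}
  fail(7) 'c': from fail(0)=0 chase 'c': 0 ⇒ 0;  out=∅∪out(0)=∅
  fail(2) 'bc': from fail(1)=0 chase 'c': 0 ⇒ 7;  out=∅∪out(7)=∅
  fail(4) 'bb': from fail(1)=0 chase 'b': 0 ⇒ 1;  out={4}∪out(1)={4}
  fail(8) 'ca': from fail(7)=0 chase 'a': 0 ⇒ 6;  out={3}∪out(6)={2,3}
  fail(3) 'bcb': from fail(2)=7 chase 'b': 7→0 ⇒ 1;  out={0}∪out(1)={0}
  fail(5) 'bbb': from fail(4)=1 chase 'b': 1 ⇒ 4;  out={1}∪out(4)={1,4}

Scan:
i=0 'b': node 0→1
i=1 'a': node 1→6 (via fail)  emit P2@[1:1]
i=2 'c': node 6→7 (via fail)
i=3 'a': node 7→8  emit P2@[3:3],P3@[2:3]
i=4 'b': node 8→1 (via fail)
i=5 'b': node 1→4  emit P4@[4:5]
i=6 'a': node 4→6 (via fail)  emit P2@[6:6]
i=7 'b': node 6→1 (via fail)
i=8 'b': node 1→4  emit P4@[7:8]
i=9 'b': node 4→5  emit P1@[7:9],P4@[8:9]
i=10 'b': node 5→5 (via fail)  emit P1@[8:10],P4@[9:10]
i=11 'b': node 5→5 (via fail)  emit P1@[9:11],P4@[10:11]
i=12 'b': node 5→5 (via fail)  emit P1@[10:12],P4@[11:12]
i=13 'b': node 5→5 (via fail)  emit P1@[11:13],P4@[12:13]
i=14 'c': node 5→2 (via fail)
i=15 'a': node 2→8 (via fail)  emit P2@[15:15],P3@[14:15]
i=16 'c': node 8→7 (via fail)
i=17 'b': node 7→1 (via fail)
i=18 'b': node 1→4  emit P4@[17:18]
i=19 'a': node 4→6 (via fail)  emit P2@[19:19]
i=20 'b': node 6→1 (via fail)
i=21 'b': node 1→4  emit P4@[20:21]
i=22 'b': node 4→5  emit P1@[20:22],P4@[21:22]
i=23 'b': node 5→5 (via fail)  emit P1@[21:23],P4@[22:23]
i=24 'b': node 5→5 (via fail)  emit P1@[22:24],P4@[23:24]
i=25 'b': node 5→5 (via fail)  emit P1@[23:25],P4@[24:25]
i=26 'b': node 5→5 (via fail)  emit P1@[24:26],P4@[25:26]
i=27 'c': node 5→2 (via fail)
i=28 'b': node 2→3  emit P0@[26:28]
i=29 'b': node 3→4 (via fail)  emit P4@[28:29]
i=30 'c': node 4→2 (via fail)
i=31 'c': node 2→7 (via fail)
i=32 'a': node 7→8  emit P2@[32:32],P3@[31:32]
i=33 'b': node 8→1 (via fail)
i=34 'c': node 1→2
i=35 'b': node 2→3  emit P0@[33:35]
i=36 'c': node 3→2 (via fail)
i=37 'c': node 2→7 (via fail)
i=38 'a': node 7→8  emit P2@[38:38],P3@[37:38]
i=39 'b': node 8→1 (via fail)
i=40 'b': node 1→4  emit P4@[39:40]
i=41 'b': node 4→5  emit P1@[39:41],P4@[40:41]
i=42 'b': node 5→5 (via fail)  emit P1@[40:42],P4@[41:42]
i=43 'a': node 5→6 (via fail)  emit P2@[43:43]
i=44 'b': node 6→1 (via fail)
i=45 'c': node 1→2
i=46 'b': node 2→3  emit P0@[44:46]
i=47 'c': node 3→2 (via fail)
i=48 'b': node 2→3  emit P0@[46:48]
i=49 'b': node 3→4 (via fail)  emit P4@[48:49]
i=50 'a': node 4→6 (via fail)  emit P2@[50:50]
i=51 'a': node 6→6 (via fail)  emit P2@[51:51]
i=52 'a': node 6→6 (via fail)  emit P2@[52:52]
i=53 'b': node 6→1 (via fail)
i=54 'b': node 1→4  emit P4@[53:54]
i=55 'c': node 4→2 (via fail)
i=56 'b': node 2→3  emit P0@[54:56]

Matches: [[1,2],[3,2],[3,3],[5,4],[6,2],[8,4],[9,1],[9,4],[10,1],[10,4],[11,1],[11,4],[12,1],[12,4],[13,1],[13,4],[15,2],[15,3],[18,4],[19,2],[21,4],[22,1],[22,4],[23,1],[23,4],[24,1],[24,4],[25,1],[25,4],[26,1],[26,4],[28,0],[29,4],[32,2],[32,3],[35,0],[38,2],[38,3],[40,4],[41,1],[41,4],[42,1],[42,4],[43,2],[46,0],[48,0],[49,4],[50,2],[51,2],[52,2],[54,4],[56,0]]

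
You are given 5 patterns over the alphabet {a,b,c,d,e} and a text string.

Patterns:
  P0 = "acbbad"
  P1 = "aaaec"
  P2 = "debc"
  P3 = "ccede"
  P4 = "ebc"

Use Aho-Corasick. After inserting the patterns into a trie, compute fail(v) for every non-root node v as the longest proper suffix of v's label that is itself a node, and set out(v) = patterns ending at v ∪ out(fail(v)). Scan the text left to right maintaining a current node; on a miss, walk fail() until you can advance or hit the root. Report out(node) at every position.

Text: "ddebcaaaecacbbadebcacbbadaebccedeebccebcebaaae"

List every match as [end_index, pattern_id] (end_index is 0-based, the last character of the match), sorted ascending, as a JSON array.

Build automaton:
Trie (insert patterns):
  0='ε' goto a→1 c→15 d→11 e→20
  1='a' goto a→7 c→2
  2='ac' goto b→3
  3='acb' goto b→4
  4='acbb' goto a→5
  5='acbba' goto d→6
  6='acbbad' goto ·  [P0 ends]
  7='aa' goto a→8
  8='aaa' goto e→9
  9='aaae' goto c→10
  10='aaaec' goto ·  [P1 ends]
  11='d' goto e→12
  12='de' goto b→13
  13='deb' goto c→14
  14='debc' goto ·  [P2 ends]
  15='c' goto c→16
  16='cc' goto e→17
  17='cce' goto d→18
  18='cced' goto e→19
  19='ccede' goto ·  [P3 ends]
  20='e' goto b→21
  21='eb' goto c→22
  22='ebc' goto ·  [P4 ends]

Failure links (BFS by depth):
  fail(1) 'a': from fail(0)=0 chase 'a': 0 ⇒ 0;  out=∅∪out(0)=∅
  fail(11) 'd': from fail(0)=0 chase 'd': 0 ⇒ 0;  out=∅∪out(0)=∅
  fail(15) 'c': from fail(0)=0 chase 'c': 0 ⇒ 0;  out=∅∪out(0)=∅
  fail(20) 'e': from fail(0)=0 chase 'e': 0 ⇒ 0;  out=∅∪out(0)=∅
  fail(2) 'ac': from fail(1)=0 chase 'c': 0 ⇒ 15;  out=∅∪out(15)=∅
  fail(7) 'aa': from fail(1)=0 chase 'a': 0 ⇒ 1;  out=∅∪out(1)=∅
  fail(12) 'de': from fail(11)=0 chase 'e': 0 ⇒ 20;  out=∅∪out(20)=∅
  fail(16) 'cc': from fail(15)=0 chase 'c': 0 ⇒ 15;  out=∅∪out(15)=∅
  fail(21) 'eb': from fail(20)=0 chase 'b': 0 ⇒ 0;  out=∅∪out(0)=∅
  fail(3) 'acb': from fail(2)=15 chase 'b': 15→0 ⇒ 0;  out=∅∪out(0)=∅
  fail(8) 'aaa': from fail(7)=1 chase 'a': 1 ⇒ 7;  out=∅∪out(7)=∅
  fail(13) 'deb': from fail(12)=20 chase 'b': 20 ⇒ 21;  out=∅∪out(21)=∅
  fail(17) 'cce': from fail(16)=15 chase 'e': 15→0 ⇒ 20;  out=∅∪out(20)=∅
  fail(22) 'ebc': from fail(21)=0 chase 'c': 0 ⇒ 15;  out={4}∪out(15)={4}
  fail(4) 'acbb': from fail(3)=0 chase 'b': 0 ⇒ 0;  out=∅∪out(0)=∅
  fail(9) 'aaae': from fail(8)=7 chase 'e': 7→1→0 ⇒ 20;  out=∅∪out(20)=∅
  fail(14) 'debc': from fail(13)=21 chase 'c': 21 ⇒ 22;  out={2}∪out(22)={2,4}
  fail(18) 'cced': from fail(17)=20 chase 'd': 20→0 ⇒ 11;  out=∅∪out(11)=∅
  fail(5) 'acbba': from fail(4)=0 chase 'a': 0 ⇒ 1;  out=∅∪out(1)=∅
  fail(10) 'aaaec': from fail(9)=20 chase 'c': 20→0 ⇒ 15;  out={1}∪out(15)={1}
  fail(19) 'ccede': from fail(18)=11 chase 'e': 11 ⇒ 12;  out={3}∪out(12)={3}
  fail(6) 'acbbad': from fail(5)=1 chase 'd': 1→0 ⇒ 11;  out={0}∪out(11)={0}

Text stream:
i=0 'd': node 0→11
i=1 'd': node 11→11 ·f
i=2 'e': node 11→12
i=3 'b': node 12→13
i=4 'c': node 13→14  emit P2@[1:4],P4@[2:4]
i=5 'a': node 14→1 ·f
i=6 'a': node 1→7
i=7 'a': node 7→8
i=8 'e': node 8→9
i=9 'c': node 9→10  emit P1@[5:9]
i=10 'a': node 10→1 ·f
i=11 'c': node 1→2
i=12 'b': node 2→3
i=13 'b': node 3→4
i=14 'a': node 4→5
i=15 'd': node 5→6  emit P0@[10:15]
i=16 'e': node 6→12 ·f
i=17 'b': node 12→13
i=18 'c': node 13→14  emit P2@[15:18],P4@[16:18]
i=19 'a': node 14→1 ·f
i=20 'c': node 1→2
i=21 'b': node 2→3
i=22 'b': node 3→4
i=23 'a': node 4→5
i=24 'd': node 5→6  emit P0@[19:24]
i=25 'a': node 6→1 ·f
i=26 'e': node 1→20 ·f
i=27 'b': node 20→21
i=28 'c': node 21→22  emit P4@[26:28]
i=29 'c': node 22→16 ·f
i=30 'e': node 16→17
i=31 'd': node 17→18
i=32 'e': node 18→19  emit P3@[28:32]
i=33 'e': node 19→20 ·f
i=34 'b': node 20→21
i=35 'c': node 21→22  emit P4@[33:35]
i=36 'c': node 22→16 ·f
i=37 'e': node 16→17
i=38 'b': node 17→21 ·f
i=39 'c': node 21→22  emit P4@[37:39]
i=40 'e': node 22→20 ·f
i=41 'b': node 20→21
i=42 'a': node 21→1 ·f
i=43 'a': node 1→7
i=44 'a': node 7→8
i=45 'e': node 8→9

All matches (sorted): [[4,2],[4,4],[9,1],[15,0],[18,2],[18,4],[24,0],[28,4],[32,3],[35,4],[39,4]]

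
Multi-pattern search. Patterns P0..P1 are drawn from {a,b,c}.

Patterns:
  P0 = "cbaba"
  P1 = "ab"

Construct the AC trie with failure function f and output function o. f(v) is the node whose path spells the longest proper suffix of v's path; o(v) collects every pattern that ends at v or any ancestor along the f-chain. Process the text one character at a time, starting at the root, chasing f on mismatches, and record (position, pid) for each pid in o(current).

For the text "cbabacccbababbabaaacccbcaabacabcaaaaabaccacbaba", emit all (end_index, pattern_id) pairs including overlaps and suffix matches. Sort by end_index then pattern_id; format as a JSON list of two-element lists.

Build automaton:
Trie (insert patterns):
  n0 'ε': a→6 c→1
  n1 'c': b→2
  n2 'cb': a→3
  n3 'cba': b→4
  n4 'cbab': a→5
  n5 'cbaba': ·  ←P0
  n6 'a': b→7
  n7 'ab': ·  ←P1

Failure links (BFS by depth):
  fail(1) 'c': from fail(0)=0 chase 'c': 0 ⇒ 0;  out=∅∪out(0)=∅
  fail(6) 'a': from fail(0)=0 chase 'a': 0 ⇒ 0;  out=∅∪out(0)=∅
  fail(2) 'cb': from fail(1)=0 chase 'b': 0 ⇒ 0;  out=∅∪out(0)=∅
  fail(7) 'ab': from fail(6)=0 chase 'b': 0 ⇒ 0;  out={1}∪out(0)={1}
  fail(3) 'cba': from fail(2)=0 chase 'a': 0 ⇒ 6;  out=∅∪out(6)=∅
  fail(4) 'cbab': from fail(3)=6 chase 'b': 6 ⇒ 7;  out=∅∪out(7)={1}
  fail(5) 'cbaba': from fail(4)=7 chase 'a': 7→0 ⇒ 6;  out={0}∪out(6)={0}

Text stream:
[0] read 'c'  n0⇒n1
[1] read 'b'  n1⇒n2
[2] read 'a'  n2⇒n3
[3] read 'b'  n3⇒n4  ** P1@[2:3]
[4] read 'a'  n4⇒n5  ** P0@[0:4]
[5] read 'c'  n5⇒n1 (via fail)
[6] read 'c'  n1⇒n1 (via fail)
[7] read 'c'  n1⇒n1 (via fail)
[8] read 'b'  n1⇒n2
[9] read 'a'  n2⇒n3
[10] read 'b'  n3⇒n4  ** P1@[9:10]
[11] read 'a'  n4⇒n5  ** P0@[7:11]
[12] read 'b'  n5⇒n7 (via fail)  ** P1@[11:12]
[13] read 'b'  n7⇒n0 (via fail)
[14] read 'a'  n0⇒n6
[15] read 'b'  n6⇒n7  ** P1@[14:15]
[16] read 'a'  n7⇒n6 (via fail)
[17] read 'a'  n6⇒n6 (via fail)
[18] read 'a'  n6⇒n6 (via fail)
[19] read 'c'  n6⇒n1 (via fail)
[20] read 'c'  n1⇒n1 (via fail)
[21] read 'c'  n1⇒n1 (via fail)
[22] read 'b'  n1⇒n2
[23] read 'c'  n2⇒n1 (via fail)
[24] read 'a'  n1⇒n6 (via fail)
[25] read 'a'  n6⇒n6 (via fail)
[26] read 'b'  n6⇒n7  ** P1@[25:26]
[27] read 'a'  n7⇒n6 (via fail)
[28] read 'c'  n6⇒n1 (via fail)
[29] read 'a'  n1⇒n6 (via fail)
[30] read 'b'  n6⇒n7  ** P1@[29:30]
[31] read 'c'  n7⇒n1 (via fail)
[32] read 'a'  n1⇒n6 (via fail)
[33] read 'a'  n6⇒n6 (via fail)
[34] read 'a'  n6⇒n6 (via fail)
[35] read 'a'  n6⇒n6 (via fail)
[36] read 'a'  n6⇒n6 (via fail)
[37] read 'b'  n6⇒n7  ** P1@[36:37]
[38] read 'a'  n7⇒n6 (via fail)
[39] read 'c'  n6⇒n1 (via fail)
[40] read 'c'  n1⇒n1 (via fail)
[41] read 'a'  n1⇒n6 (via fail)
[42] read 'c'  n6⇒n1 (via fail)
[43] read 'b'  n1⇒n2
[44] read 'a'  n2⇒n3
[45] read 'b'  n3⇒n4  ** P1@[44:45]
[46] read 'a'  n4⇒n5  ** P0@[42:46]

All matches (sorted): [[3,1],[4,0],[10,1],[11,0],[12,1],[15,1],[26,1],[30,1],[37,1],[45,1],[46,0]]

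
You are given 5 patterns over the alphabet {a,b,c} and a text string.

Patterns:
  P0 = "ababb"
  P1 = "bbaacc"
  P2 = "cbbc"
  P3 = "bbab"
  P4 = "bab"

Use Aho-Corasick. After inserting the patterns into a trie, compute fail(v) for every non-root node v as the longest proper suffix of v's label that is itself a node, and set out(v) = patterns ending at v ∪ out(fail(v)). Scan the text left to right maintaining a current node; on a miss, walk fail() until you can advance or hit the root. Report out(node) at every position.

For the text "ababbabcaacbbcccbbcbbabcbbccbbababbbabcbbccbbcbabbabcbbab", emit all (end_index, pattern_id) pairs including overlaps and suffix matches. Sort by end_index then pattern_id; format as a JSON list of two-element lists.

Build:
Trie nodes:
  0='ε' goto a→1 b→6 c→12
  1='a' goto b→2
  2='ab' goto a→3
  3='aba' goto b→4
  4='abab' goto b→5
  5='ababb' goto ·  [P0 ends]
  6='b' goto a→17 b→7
  7='bb' goto a→8
  8='bba' goto a→9 b→16
  9='bbaa' goto c→10
  10='bbaac' goto c→11
  11='bbaacc' goto ·  [P1 ends]
  12='c' goto b→13
  13='cb' goto b→14
  14='cbb' goto c→15
  15='cbbc' goto ·  [P2 ends]
  16='bbab' goto ·  [P3 ends]
  17='ba' goto b→18
  18='bab' goto ·  [P4 ends]

BFS fail/out derivation:
  fail(1) 'a': from fail(0)=0 chase 'a': 0 ⇒ 0;  out=∅∪out(0)=∅
  fail(6) 'b': from fail(0)=0 chase 'b': 0 ⇒ 0;  out=∅∪out(0)=∅
  fail(12) 'c': from fail(0)=0 chase 'c': 0 ⇒ 0;  out=∅∪out(0)=∅
  fail(2) 'ab': from fail(1)=0 chase 'b': 0 ⇒ 6;  out=∅∪out(6)=∅
  fail(7) 'bb': from fail(6)=0 chase 'b': 0 ⇒ 6;  out=∅∪out(6)=∅
  fail(13) 'cb': from fail(12)=0 chase 'b': 0 ⇒ 6;  out=∅∪out(6)=∅
  fail(17) 'ba': from fail(6)=0 chase 'a': 0 ⇒ 1;  out=∅∪out(1)=∅
  fail(3) 'aba': from fail(2)=6 chase 'a': 6 ⇒ 17;  out=∅∪out(17)=∅
  fail(8) 'bba': from fail(7)=6 chase 'a': 6 ⇒ 17;  out=∅∪out(17)=∅
  fail(14) 'cbb': from fail(13)=6 chase 'b': 6 ⇒ 7;  out=∅∪out(7)=∅
  fail(18) 'bab': from fail(17)=1 chase 'b': 1 ⇒ 2;  out={4}∪out(2)={4}
  fail(4) 'abab': from fail(3)=17 chase 'b': 17 ⇒ 18;  out=∅∪out(18)={4}
  fail(9) 'bbaa': from fail(8)=17 chase 'a': 17→1→0 ⇒ 1;  out=∅∪out(1)=∅
  fail(15) 'cbbc': from fail(14)=7 chase 'c': 7→6→0 ⇒ 12;  out={2}∪out(12)={2}
  fail(16) 'bbab': from fail(8)=17 chase 'b': 17 ⇒ 18;  out={3}∪out(18)={3,4}
  fail(5) 'ababb': from fail(4)=18 chase 'b': 18→2→6 ⇒ 7;  out={0}∪out(7)={0}
  fail(10) 'bbaac': from fail(9)=1 chase 'c': 1→0 ⇒ 12;  out=∅∪out(12)=∅
  fail(11) 'bbaacc': from fail(10)=12 chase 'c': 12→0 ⇒ 12;  out={1}∪out(12)={1}

Scan:
i=0 'a': node 0→1
i=1 'b': node 1→2
i=2 'a': node 2→3
i=3 'b': node 3→4  → match P4@[1:3]
i=4 'b': node 4→5  → match P0@[0:4]
i=5 'a': node 5→8 (via fail)
i=6 'b': node 8→16  → match P3@[3:6],P4@[4:6]
i=7 'c': node 16→12 (via fail)
i=8 'a': node 12→1 (via fail)
i=9 'a': node 1→1 (via fail)
i=10 'c': node 1→12 (via fail)
i=11 'b': node 12→13
i=12 'b': node 13→14
i=13 'c': node 14→15  → match P2@[10:13]
i=14 'c': node 15→12 (via fail)
i=15 'c': node 12→12 (via fail)
i=16 'b': node 12→13
i=17 'b': node 13→14
i=18 'c': node 14→15  → match P2@[15:18]
i=19 'b': node 15→13 (via fail)
i=20 'b': node 13→14
i=21 'a': node 14→8 (via fail)
i=22 'b': node 8→16  → match P3@[19:22],P4@[20:22]
i=23 'c': node 16→12 (via fail)
i=24 'b': node 12→13
i=25 'b': node 13→14
i=26 'c': node 14→15  → match P2@[23:26]
i=27 'c': node 15→12 (via fail)
i=28 'b': node 12→13
i=29 'b': node 13→14
i=30 'a': node 14→8 (via fail)
i=31 'b': node 8→16  → match P3@[28:31],P4@[29:31]
i=32 'a': node 16→3 (via fail)
i=33 'b': node 3→4  → match P4@[31:33]
i=34 'b': node 4→5  → match P0@[30:34]
i=35 'b': node 5→7 (via fail)
i=36 'a': node 7→8
i=37 'b': node 8→16  → match P3@[34:37],P4@[35:37]
i=38 'c': node 16→12 (via fail)
i=39 'b': node 12→13
i=40 'b': node 13→14
i=41 'c': node 14→15  → match P2@[38:41]
i=42 'c': node 15→12 (via fail)
i=43 'b': node 12→13
i=44 'b': node 13→14
i=45 'c': node 14→15  → match P2@[42:45]
i=46 'b': node 15→13 (via fail)
i=47 'a': node 13→17 (via fail)
i=48 'b': node 17→18  → match P4@[46:48]
i=49 'b': node 18→7 (via fail)
i=50 'a': node 7→8
i=51 'b': node 8→16  → match P3@[48:51],P4@[49:51]
i=52 'c': node 16→12 (via fail)
i=53 'b': node 12→13
i=54 'b': node 13→14
i=55 'a': node 14→8 (via fail)
i=56 'b': node 8→16  → match P3@[53:56],P4@[54:56]

Matches: [[3,4],[4,0],[6,3],[6,4],[13,2],[18,2],[22,3],[22,4],[26,2],[31,3],[31,4],[33,4],[34,0],[37,3],[37,4],[41,2],[45,2],[48,4],[51,3],[51,4],[56,3],[56,4]]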